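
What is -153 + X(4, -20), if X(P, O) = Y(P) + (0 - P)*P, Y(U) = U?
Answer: -165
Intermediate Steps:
X(P, O) = P - P² (X(P, O) = P + (0 - P)*P = P + (-P)*P = P - P²)
-153 + X(4, -20) = -153 + 4*(1 - 1*4) = -153 + 4*(1 - 4) = -153 + 4*(-3) = -153 - 12 = -165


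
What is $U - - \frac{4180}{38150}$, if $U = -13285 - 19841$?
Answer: $- \frac{126375272}{3815} \approx -33126.0$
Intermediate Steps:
$U = -33126$
$U - - \frac{4180}{38150} = -33126 - - \frac{4180}{38150} = -33126 - \left(-4180\right) \frac{1}{38150} = -33126 - - \frac{418}{3815} = -33126 + \frac{418}{3815} = - \frac{126375272}{3815}$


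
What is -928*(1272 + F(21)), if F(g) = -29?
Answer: -1153504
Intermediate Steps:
-928*(1272 + F(21)) = -928*(1272 - 29) = -928*1243 = -1153504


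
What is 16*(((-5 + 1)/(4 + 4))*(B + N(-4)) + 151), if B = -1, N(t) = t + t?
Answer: 2488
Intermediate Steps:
N(t) = 2*t
16*(((-5 + 1)/(4 + 4))*(B + N(-4)) + 151) = 16*(((-5 + 1)/(4 + 4))*(-1 + 2*(-4)) + 151) = 16*((-4/8)*(-1 - 8) + 151) = 16*(-4*1/8*(-9) + 151) = 16*(-1/2*(-9) + 151) = 16*(9/2 + 151) = 16*(311/2) = 2488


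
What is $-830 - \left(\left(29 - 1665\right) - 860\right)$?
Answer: $1666$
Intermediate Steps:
$-830 - \left(\left(29 - 1665\right) - 860\right) = -830 - \left(-1636 - 860\right) = -830 - -2496 = -830 + 2496 = 1666$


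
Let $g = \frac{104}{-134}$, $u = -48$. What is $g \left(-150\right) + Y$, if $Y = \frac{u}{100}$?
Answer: $\frac{194196}{1675} \approx 115.94$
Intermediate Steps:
$Y = - \frac{12}{25}$ ($Y = - \frac{48}{100} = \left(-48\right) \frac{1}{100} = - \frac{12}{25} \approx -0.48$)
$g = - \frac{52}{67}$ ($g = 104 \left(- \frac{1}{134}\right) = - \frac{52}{67} \approx -0.77612$)
$g \left(-150\right) + Y = \left(- \frac{52}{67}\right) \left(-150\right) - \frac{12}{25} = \frac{7800}{67} - \frac{12}{25} = \frac{194196}{1675}$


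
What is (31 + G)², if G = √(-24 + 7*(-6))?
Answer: (31 + I*√66)² ≈ 895.0 + 503.69*I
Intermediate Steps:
G = I*√66 (G = √(-24 - 42) = √(-66) = I*√66 ≈ 8.124*I)
(31 + G)² = (31 + I*√66)²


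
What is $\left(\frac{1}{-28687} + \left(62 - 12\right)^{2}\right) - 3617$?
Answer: $- \frac{32043380}{28687} \approx -1117.0$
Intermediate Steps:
$\left(\frac{1}{-28687} + \left(62 - 12\right)^{2}\right) - 3617 = \left(- \frac{1}{28687} + 50^{2}\right) - 3617 = \left(- \frac{1}{28687} + 2500\right) - 3617 = \frac{71717499}{28687} - 3617 = - \frac{32043380}{28687}$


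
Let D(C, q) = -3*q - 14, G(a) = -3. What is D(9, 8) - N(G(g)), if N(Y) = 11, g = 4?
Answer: -49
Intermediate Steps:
D(C, q) = -14 - 3*q
D(9, 8) - N(G(g)) = (-14 - 3*8) - 1*11 = (-14 - 24) - 11 = -38 - 11 = -49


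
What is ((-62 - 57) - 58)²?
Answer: 31329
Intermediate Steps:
((-62 - 57) - 58)² = (-119 - 58)² = (-177)² = 31329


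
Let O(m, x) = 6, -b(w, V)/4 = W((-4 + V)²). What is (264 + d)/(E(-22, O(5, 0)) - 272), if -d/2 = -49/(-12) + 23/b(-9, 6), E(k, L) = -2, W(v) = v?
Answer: -6209/6576 ≈ -0.94419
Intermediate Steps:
b(w, V) = -4*(-4 + V)²
d = -127/24 (d = -2*(-49/(-12) + 23/((-4*(-4 + 6)²))) = -2*(-49*(-1/12) + 23/((-4*2²))) = -2*(49/12 + 23/((-4*4))) = -2*(49/12 + 23/(-16)) = -2*(49/12 + 23*(-1/16)) = -2*(49/12 - 23/16) = -2*127/48 = -127/24 ≈ -5.2917)
(264 + d)/(E(-22, O(5, 0)) - 272) = (264 - 127/24)/(-2 - 272) = (6209/24)/(-274) = (6209/24)*(-1/274) = -6209/6576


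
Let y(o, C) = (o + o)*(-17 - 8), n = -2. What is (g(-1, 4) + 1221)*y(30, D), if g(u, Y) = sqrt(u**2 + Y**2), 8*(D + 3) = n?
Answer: -1831500 - 1500*sqrt(17) ≈ -1.8377e+6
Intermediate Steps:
D = -13/4 (D = -3 + (1/8)*(-2) = -3 - 1/4 = -13/4 ≈ -3.2500)
g(u, Y) = sqrt(Y**2 + u**2)
y(o, C) = -50*o (y(o, C) = (2*o)*(-25) = -50*o)
(g(-1, 4) + 1221)*y(30, D) = (sqrt(4**2 + (-1)**2) + 1221)*(-50*30) = (sqrt(16 + 1) + 1221)*(-1500) = (sqrt(17) + 1221)*(-1500) = (1221 + sqrt(17))*(-1500) = -1831500 - 1500*sqrt(17)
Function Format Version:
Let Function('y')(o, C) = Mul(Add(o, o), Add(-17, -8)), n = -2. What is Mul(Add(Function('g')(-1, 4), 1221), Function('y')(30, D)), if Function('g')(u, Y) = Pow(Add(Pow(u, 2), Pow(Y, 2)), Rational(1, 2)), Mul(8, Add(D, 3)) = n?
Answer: Add(-1831500, Mul(-1500, Pow(17, Rational(1, 2)))) ≈ -1.8377e+6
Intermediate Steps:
D = Rational(-13, 4) (D = Add(-3, Mul(Rational(1, 8), -2)) = Add(-3, Rational(-1, 4)) = Rational(-13, 4) ≈ -3.2500)
Function('g')(u, Y) = Pow(Add(Pow(Y, 2), Pow(u, 2)), Rational(1, 2))
Function('y')(o, C) = Mul(-50, o) (Function('y')(o, C) = Mul(Mul(2, o), -25) = Mul(-50, o))
Mul(Add(Function('g')(-1, 4), 1221), Function('y')(30, D)) = Mul(Add(Pow(Add(Pow(4, 2), Pow(-1, 2)), Rational(1, 2)), 1221), Mul(-50, 30)) = Mul(Add(Pow(Add(16, 1), Rational(1, 2)), 1221), -1500) = Mul(Add(Pow(17, Rational(1, 2)), 1221), -1500) = Mul(Add(1221, Pow(17, Rational(1, 2))), -1500) = Add(-1831500, Mul(-1500, Pow(17, Rational(1, 2))))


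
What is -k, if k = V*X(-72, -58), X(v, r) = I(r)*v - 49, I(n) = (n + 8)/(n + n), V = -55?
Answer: -127655/29 ≈ -4401.9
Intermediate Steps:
I(n) = (8 + n)/(2*n) (I(n) = (8 + n)/((2*n)) = (8 + n)*(1/(2*n)) = (8 + n)/(2*n))
X(v, r) = -49 + v*(8 + r)/(2*r) (X(v, r) = ((8 + r)/(2*r))*v - 49 = v*(8 + r)/(2*r) - 49 = -49 + v*(8 + r)/(2*r))
k = 127655/29 (k = -55*(-49 + (1/2)*(-72) + 4*(-72)/(-58)) = -55*(-49 - 36 + 4*(-72)*(-1/58)) = -55*(-49 - 36 + 144/29) = -55*(-2321/29) = 127655/29 ≈ 4401.9)
-k = -1*127655/29 = -127655/29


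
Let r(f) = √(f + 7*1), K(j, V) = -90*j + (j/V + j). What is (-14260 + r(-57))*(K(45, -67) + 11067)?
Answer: -6746534340/67 + 2365545*I*√2/67 ≈ -1.0069e+8 + 49931.0*I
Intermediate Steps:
K(j, V) = -89*j + j/V (K(j, V) = -90*j + (j + j/V) = -89*j + j/V)
r(f) = √(7 + f) (r(f) = √(f + 7) = √(7 + f))
(-14260 + r(-57))*(K(45, -67) + 11067) = (-14260 + √(7 - 57))*((-89*45 + 45/(-67)) + 11067) = (-14260 + √(-50))*((-4005 + 45*(-1/67)) + 11067) = (-14260 + 5*I*√2)*((-4005 - 45/67) + 11067) = (-14260 + 5*I*√2)*(-268380/67 + 11067) = (-14260 + 5*I*√2)*(473109/67) = -6746534340/67 + 2365545*I*√2/67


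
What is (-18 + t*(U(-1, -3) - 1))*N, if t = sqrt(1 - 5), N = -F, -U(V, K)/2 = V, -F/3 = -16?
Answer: 864 - 96*I ≈ 864.0 - 96.0*I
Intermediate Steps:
F = 48 (F = -3*(-16) = 48)
U(V, K) = -2*V
N = -48 (N = -1*48 = -48)
t = 2*I (t = sqrt(-4) = 2*I ≈ 2.0*I)
(-18 + t*(U(-1, -3) - 1))*N = (-18 + (2*I)*(-2*(-1) - 1))*(-48) = (-18 + (2*I)*(2 - 1))*(-48) = (-18 + (2*I)*1)*(-48) = (-18 + 2*I)*(-48) = 864 - 96*I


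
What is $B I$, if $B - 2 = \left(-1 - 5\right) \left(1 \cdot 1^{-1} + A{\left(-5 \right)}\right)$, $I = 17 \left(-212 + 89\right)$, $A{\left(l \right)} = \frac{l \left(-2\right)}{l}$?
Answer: $-16728$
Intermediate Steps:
$A{\left(l \right)} = -2$ ($A{\left(l \right)} = \frac{\left(-2\right) l}{l} = -2$)
$I = -2091$ ($I = 17 \left(-123\right) = -2091$)
$B = 8$ ($B = 2 + \left(-1 - 5\right) \left(1 \cdot 1^{-1} - 2\right) = 2 - 6 \left(1 \cdot 1 - 2\right) = 2 - 6 \left(1 - 2\right) = 2 - -6 = 2 + 6 = 8$)
$B I = 8 \left(-2091\right) = -16728$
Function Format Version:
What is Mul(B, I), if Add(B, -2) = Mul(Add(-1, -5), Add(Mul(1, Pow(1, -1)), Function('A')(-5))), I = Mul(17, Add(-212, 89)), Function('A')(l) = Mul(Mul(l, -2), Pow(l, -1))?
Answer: -16728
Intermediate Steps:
Function('A')(l) = -2 (Function('A')(l) = Mul(Mul(-2, l), Pow(l, -1)) = -2)
I = -2091 (I = Mul(17, -123) = -2091)
B = 8 (B = Add(2, Mul(Add(-1, -5), Add(Mul(1, Pow(1, -1)), -2))) = Add(2, Mul(-6, Add(Mul(1, 1), -2))) = Add(2, Mul(-6, Add(1, -2))) = Add(2, Mul(-6, -1)) = Add(2, 6) = 8)
Mul(B, I) = Mul(8, -2091) = -16728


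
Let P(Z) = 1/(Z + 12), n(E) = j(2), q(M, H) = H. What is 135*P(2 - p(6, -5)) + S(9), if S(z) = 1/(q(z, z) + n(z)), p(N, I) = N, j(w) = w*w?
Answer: 1763/104 ≈ 16.952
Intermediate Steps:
j(w) = w**2
n(E) = 4 (n(E) = 2**2 = 4)
S(z) = 1/(4 + z) (S(z) = 1/(z + 4) = 1/(4 + z))
P(Z) = 1/(12 + Z)
135*P(2 - p(6, -5)) + S(9) = 135/(12 + (2 - 1*6)) + 1/(4 + 9) = 135/(12 + (2 - 6)) + 1/13 = 135/(12 - 4) + 1/13 = 135/8 + 1/13 = 1763/104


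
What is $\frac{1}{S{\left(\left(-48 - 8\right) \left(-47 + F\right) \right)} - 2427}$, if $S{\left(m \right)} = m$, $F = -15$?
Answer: $\frac{1}{1045} \approx 0.00095694$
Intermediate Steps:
$\frac{1}{S{\left(\left(-48 - 8\right) \left(-47 + F\right) \right)} - 2427} = \frac{1}{\left(-48 - 8\right) \left(-47 - 15\right) - 2427} = \frac{1}{\left(-56\right) \left(-62\right) - 2427} = \frac{1}{3472 - 2427} = \frac{1}{1045}$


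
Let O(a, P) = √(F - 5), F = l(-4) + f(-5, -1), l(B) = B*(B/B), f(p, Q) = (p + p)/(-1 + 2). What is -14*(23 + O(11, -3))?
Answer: -322 - 14*I*√19 ≈ -322.0 - 61.025*I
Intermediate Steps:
f(p, Q) = 2*p (f(p, Q) = (2*p)/1 = (2*p)*1 = 2*p)
l(B) = B (l(B) = B*1 = B)
F = -14 (F = -4 + 2*(-5) = -4 - 10 = -14)
O(a, P) = I*√19 (O(a, P) = √(-14 - 5) = √(-19) = I*√19)
-14*(23 + O(11, -3)) = -14*(23 + I*√19) = -322 - 14*I*√19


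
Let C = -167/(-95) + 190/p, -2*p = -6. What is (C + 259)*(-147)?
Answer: -4525934/95 ≈ -47641.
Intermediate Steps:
p = 3 (p = -½*(-6) = 3)
C = 18551/285 (C = -167/(-95) + 190/3 = -167*(-1/95) + 190*(⅓) = 167/95 + 190/3 = 18551/285 ≈ 65.091)
(C + 259)*(-147) = (18551/285 + 259)*(-147) = (92366/285)*(-147) = -4525934/95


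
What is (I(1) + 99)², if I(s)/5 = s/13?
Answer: 1669264/169 ≈ 9877.3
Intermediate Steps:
I(s) = 5*s/13 (I(s) = 5*(s/13) = 5*s/13)
(I(1) + 99)² = ((5/13)*1 + 99)² = (5/13 + 99)² = (1292/13)² = 1669264/169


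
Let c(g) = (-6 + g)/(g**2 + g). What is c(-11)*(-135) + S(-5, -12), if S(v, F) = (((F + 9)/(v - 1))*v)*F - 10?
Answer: 899/22 ≈ 40.864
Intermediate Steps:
c(g) = (-6 + g)/(g + g**2)
S(v, F) = -10 + F*v*(9 + F)/(-1 + v) (S(v, F) = (((9 + F)/(-1 + v))*v)*F - 10 = (v*(9 + F)/(-1 + v))*F - 10 = F*v*(9 + F)/(-1 + v) - 10 = -10 + F*v*(9 + F)/(-1 + v))
c(-11)*(-135) + S(-5, -12) = ((-6 - 11)/((-11)*(1 - 11)))*(-135) + (10 - 10*(-5) - 5*(-12)**2 + 9*(-12)*(-5))/(-1 - 5) = -1/11*(-17)/(-10)*(-135) + (10 + 50 - 5*144 + 540)/(-6) = -1/11*(-1/10)*(-17)*(-135) - (10 + 50 - 720 + 540)/6 = -17/110*(-135) - 1/6*(-120) = 459/22 + 20 = 899/22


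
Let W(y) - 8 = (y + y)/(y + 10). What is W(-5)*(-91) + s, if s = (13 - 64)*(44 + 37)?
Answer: -4677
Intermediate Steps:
W(y) = 8 + 2*y/(10 + y) (W(y) = 8 + (y + y)/(y + 10) = 8 + (2*y)/(10 + y) = 8 + 2*y/(10 + y))
s = -4131 (s = -51*81 = -4131)
W(-5)*(-91) + s = (10*(8 - 5)/(10 - 5))*(-91) - 4131 = (10*3/5)*(-91) - 4131 = (10*(1/5)*3)*(-91) - 4131 = 6*(-91) - 4131 = -546 - 4131 = -4677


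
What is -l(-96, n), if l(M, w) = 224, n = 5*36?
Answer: -224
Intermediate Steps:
n = 180
-l(-96, n) = -1*224 = -224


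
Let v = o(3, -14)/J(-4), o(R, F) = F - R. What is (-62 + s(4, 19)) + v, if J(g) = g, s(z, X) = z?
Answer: -215/4 ≈ -53.750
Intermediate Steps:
v = 17/4 (v = (-14 - 1*3)/(-4) = (-14 - 3)*(-1/4) = -17*(-1/4) = 17/4 ≈ 4.2500)
(-62 + s(4, 19)) + v = (-62 + 4) + 17/4 = -58 + 17/4 = -215/4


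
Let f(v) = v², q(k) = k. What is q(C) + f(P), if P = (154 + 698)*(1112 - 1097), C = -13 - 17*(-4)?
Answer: 163328455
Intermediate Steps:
C = 55 (C = -13 + 68 = 55)
P = 12780 (P = 852*15 = 12780)
q(C) + f(P) = 55 + 12780² = 55 + 163328400 = 163328455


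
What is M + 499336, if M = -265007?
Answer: 234329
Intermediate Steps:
M + 499336 = -265007 + 499336 = 234329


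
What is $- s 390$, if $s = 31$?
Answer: $-12090$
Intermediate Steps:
$- s 390 = \left(-1\right) 31 \cdot 390 = \left(-31\right) 390 = -12090$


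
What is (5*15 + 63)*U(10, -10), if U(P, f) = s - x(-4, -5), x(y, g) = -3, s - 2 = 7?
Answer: 1656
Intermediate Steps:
s = 9 (s = 2 + 7 = 9)
U(P, f) = 12 (U(P, f) = 9 - 1*(-3) = 9 + 3 = 12)
(5*15 + 63)*U(10, -10) = (5*15 + 63)*12 = (75 + 63)*12 = 138*12 = 1656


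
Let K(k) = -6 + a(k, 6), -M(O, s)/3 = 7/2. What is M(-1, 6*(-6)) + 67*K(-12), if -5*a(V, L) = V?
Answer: -2517/10 ≈ -251.70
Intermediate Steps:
M(O, s) = -21/2
a(V, L) = -V/5
K(k) = -6 - k/5
M(-1, 6*(-6)) + 67*K(-12) = -21/2 + 67*(-6 - 1/5*(-12)) = -21/2 + 67*(-6 + 12/5) = -21/2 + 67*(-18/5) = -21/2 - 1206/5 = -2517/10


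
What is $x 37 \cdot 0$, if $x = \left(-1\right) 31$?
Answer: $0$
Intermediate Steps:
$x = -31$
$x 37 \cdot 0 = \left(-31\right) 37 \cdot 0 = \left(-1147\right) 0 = 0$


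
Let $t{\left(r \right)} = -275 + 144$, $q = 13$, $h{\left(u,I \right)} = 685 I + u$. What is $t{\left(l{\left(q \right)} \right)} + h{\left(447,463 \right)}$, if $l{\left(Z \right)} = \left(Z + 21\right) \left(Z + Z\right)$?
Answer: $317471$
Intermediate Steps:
$h{\left(u,I \right)} = u + 685 I$
$l{\left(Z \right)} = 2 Z \left(21 + Z\right)$ ($l{\left(Z \right)} = \left(21 + Z\right) 2 Z = 2 Z \left(21 + Z\right)$)
$t{\left(r \right)} = -131$
$t{\left(l{\left(q \right)} \right)} + h{\left(447,463 \right)} = -131 + \left(447 + 685 \cdot 463\right) = -131 + \left(447 + 317155\right) = -131 + 317602 = 317471$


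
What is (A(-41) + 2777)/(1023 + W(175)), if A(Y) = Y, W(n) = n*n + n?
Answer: 2736/31823 ≈ 0.085976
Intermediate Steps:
W(n) = n + n² (W(n) = n² + n = n + n²)
(A(-41) + 2777)/(1023 + W(175)) = (-41 + 2777)/(1023 + 175*(1 + 175)) = 2736/(1023 + 175*176) = 2736/(1023 + 30800) = 2736/31823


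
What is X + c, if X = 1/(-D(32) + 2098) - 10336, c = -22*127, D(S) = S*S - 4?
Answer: -14154139/1078 ≈ -13130.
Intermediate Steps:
D(S) = -4 + S² (D(S) = S² - 4 = -4 + S²)
c = -2794
X = -11142207/1078 (X = 1/(-(-4 + 32²) + 2098) - 10336 = 1/(-(-4 + 1024) + 2098) - 10336 = 1/(-1*1020 + 2098) - 10336 = 1/(-1020 + 2098) - 10336 = 1/1078 - 10336 = -11142207/1078 ≈ -10336.)
X + c = -11142207/1078 - 2794 = -14154139/1078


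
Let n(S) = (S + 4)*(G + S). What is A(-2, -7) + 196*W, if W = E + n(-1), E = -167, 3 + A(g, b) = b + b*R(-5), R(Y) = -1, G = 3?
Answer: -31559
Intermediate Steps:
A(g, b) = -3 (A(g, b) = -3 + (b + b*(-1)) = -3 + (b - b) = -3 + 0 = -3)
n(S) = (3 + S)*(4 + S) (n(S) = (S + 4)*(3 + S) = (4 + S)*(3 + S) = (3 + S)*(4 + S))
W = -161 (W = -167 + (12 + (-1)² + 7*(-1)) = -167 + (12 + 1 - 7) = -167 + 6 = -161)
A(-2, -7) + 196*W = -3 + 196*(-161) = -3 - 31556 = -31559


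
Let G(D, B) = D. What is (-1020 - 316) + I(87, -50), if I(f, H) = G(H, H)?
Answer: -1386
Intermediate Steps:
I(f, H) = H
(-1020 - 316) + I(87, -50) = (-1020 - 316) - 50 = -1336 - 50 = -1386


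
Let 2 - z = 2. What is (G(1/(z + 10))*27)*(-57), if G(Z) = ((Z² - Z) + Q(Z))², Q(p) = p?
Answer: -1539/10000 ≈ -0.15390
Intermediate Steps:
z = 0 (z = 2 - 1*2 = 2 - 2 = 0)
G(Z) = Z⁴ (G(Z) = ((Z² - Z) + Z)² = (Z²)² = Z⁴)
(G(1/(z + 10))*27)*(-57) = ((1/(0 + 10))⁴*27)*(-57) = ((1/10)⁴*27)*(-57) = ((⅒)⁴*27)*(-57) = ((1/10000)*27)*(-57) = (27/10000)*(-57) = -1539/10000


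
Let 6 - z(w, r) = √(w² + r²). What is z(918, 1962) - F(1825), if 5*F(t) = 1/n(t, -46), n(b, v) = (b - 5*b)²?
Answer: 1598699999/266450000 - 18*√14482 ≈ -2160.1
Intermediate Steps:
n(b, v) = 16*b² (n(b, v) = (-4*b)² = 16*b²)
z(w, r) = 6 - √(r² + w²) (z(w, r) = 6 - √(w² + r²) = 6 - √(r² + w²))
F(t) = 1/(80*t²) (F(t) = 1/(5*((16*t²))) = (1/(16*t²))/5 = 1/(80*t²))
z(918, 1962) - F(1825) = (6 - √(1962² + 918²)) - 1/(80*1825²) = (6 - √(3849444 + 842724)) - 1/(80*3330625) = (6 - √4692168) - 1*1/266450000 = (6 - 18*√14482) - 1/266450000 = 1598699999/266450000 - 18*√14482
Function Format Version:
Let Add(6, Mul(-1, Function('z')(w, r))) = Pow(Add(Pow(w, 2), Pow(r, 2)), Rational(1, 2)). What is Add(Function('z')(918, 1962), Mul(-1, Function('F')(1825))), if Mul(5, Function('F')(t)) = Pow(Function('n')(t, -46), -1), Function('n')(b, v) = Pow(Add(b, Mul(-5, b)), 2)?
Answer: Add(Rational(1598699999, 266450000), Mul(-18, Pow(14482, Rational(1, 2)))) ≈ -2160.1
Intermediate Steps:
Function('n')(b, v) = Mul(16, Pow(b, 2)) (Function('n')(b, v) = Pow(Mul(-4, b), 2) = Mul(16, Pow(b, 2)))
Function('z')(w, r) = Add(6, Mul(-1, Pow(Add(Pow(r, 2), Pow(w, 2)), Rational(1, 2)))) (Function('z')(w, r) = Add(6, Mul(-1, Pow(Add(Pow(w, 2), Pow(r, 2)), Rational(1, 2)))) = Add(6, Mul(-1, Pow(Add(Pow(r, 2), Pow(w, 2)), Rational(1, 2)))))
Function('F')(t) = Mul(Rational(1, 80), Pow(t, -2)) (Function('F')(t) = Mul(Rational(1, 5), Pow(Mul(16, Pow(t, 2)), -1)) = Mul(Rational(1, 5), Mul(Rational(1, 16), Pow(t, -2))) = Mul(Rational(1, 80), Pow(t, -2)))
Add(Function('z')(918, 1962), Mul(-1, Function('F')(1825))) = Add(Add(6, Mul(-1, Pow(Add(Pow(1962, 2), Pow(918, 2)), Rational(1, 2)))), Mul(-1, Mul(Rational(1, 80), Pow(1825, -2)))) = Add(Add(6, Mul(-1, Pow(Add(3849444, 842724), Rational(1, 2)))), Mul(-1, Mul(Rational(1, 80), Rational(1, 3330625)))) = Add(Add(6, Mul(-1, Pow(4692168, Rational(1, 2)))), Mul(-1, Rational(1, 266450000))) = Add(Add(6, Mul(-1, Mul(18, Pow(14482, Rational(1, 2))))), Rational(-1, 266450000)) = Add(Add(6, Mul(-18, Pow(14482, Rational(1, 2)))), Rational(-1, 266450000)) = Add(Rational(1598699999, 266450000), Mul(-18, Pow(14482, Rational(1, 2))))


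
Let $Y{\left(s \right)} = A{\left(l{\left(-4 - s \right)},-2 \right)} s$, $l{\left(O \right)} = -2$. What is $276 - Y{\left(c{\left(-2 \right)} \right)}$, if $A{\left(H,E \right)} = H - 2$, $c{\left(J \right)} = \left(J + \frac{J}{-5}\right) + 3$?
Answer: $\frac{1408}{5} \approx 281.6$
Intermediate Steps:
$c{\left(J \right)} = 3 + \frac{4 J}{5}$ ($c{\left(J \right)} = \left(J + J \left(- \frac{1}{5}\right)\right) + 3 = \left(J - \frac{J}{5}\right) + 3 = \frac{4 J}{5} + 3 = 3 + \frac{4 J}{5}$)
$A{\left(H,E \right)} = -2 + H$ ($A{\left(H,E \right)} = H - 2 = -2 + H$)
$Y{\left(s \right)} = - 4 s$ ($Y{\left(s \right)} = \left(-2 - 2\right) s = - 4 s$)
$276 - Y{\left(c{\left(-2 \right)} \right)} = 276 - - 4 \left(3 + \frac{4}{5} \left(-2\right)\right) = 276 - - 4 \left(3 - \frac{8}{5}\right) = 276 - \left(-4\right) \frac{7}{5} = 276 - - \frac{28}{5} = 276 + \frac{28}{5} = \frac{1408}{5}$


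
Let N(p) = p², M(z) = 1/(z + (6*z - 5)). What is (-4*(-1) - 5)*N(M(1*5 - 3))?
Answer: -1/81 ≈ -0.012346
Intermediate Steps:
M(z) = 1/(-5 + 7*z) (M(z) = 1/(z + (-5 + 6*z)) = 1/(-5 + 7*z))
(-4*(-1) - 5)*N(M(1*5 - 3)) = (-4*(-1) - 5)*(1/(-5 + 7*(1*5 - 3)))² = (4 - 5)*(1/(-5 + 7*(5 - 3)))² = -(1/(-5 + 7*2))² = -(1/(-5 + 14))² = -(1/9)² = -(⅑)² = -1*1/81 = -1/81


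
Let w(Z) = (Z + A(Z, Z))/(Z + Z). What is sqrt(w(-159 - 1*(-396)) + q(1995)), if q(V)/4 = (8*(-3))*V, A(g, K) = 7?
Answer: I*sqrt(10757457966)/237 ≈ 437.63*I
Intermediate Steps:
q(V) = -96*V (q(V) = 4*((8*(-3))*V) = 4*(-24*V) = -96*V)
w(Z) = (7 + Z)/(2*Z) (w(Z) = (Z + 7)/(Z + Z) = (7 + Z)/((2*Z)) = (7 + Z)*(1/(2*Z)) = (7 + Z)/(2*Z))
sqrt(w(-159 - 1*(-396)) + q(1995)) = sqrt((7 + (-159 - 1*(-396)))/(2*(-159 - 1*(-396))) - 96*1995) = sqrt((7 + (-159 + 396))/(2*(-159 + 396)) - 191520) = sqrt((1/2)*(7 + 237)/237 - 191520) = sqrt((1/2)*(1/237)*244 - 191520) = sqrt(122/237 - 191520) = sqrt(-45390118/237) = I*sqrt(10757457966)/237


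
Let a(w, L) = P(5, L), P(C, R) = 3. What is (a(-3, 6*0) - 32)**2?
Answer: 841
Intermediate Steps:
a(w, L) = 3
(a(-3, 6*0) - 32)**2 = (3 - 32)**2 = (-29)**2 = 841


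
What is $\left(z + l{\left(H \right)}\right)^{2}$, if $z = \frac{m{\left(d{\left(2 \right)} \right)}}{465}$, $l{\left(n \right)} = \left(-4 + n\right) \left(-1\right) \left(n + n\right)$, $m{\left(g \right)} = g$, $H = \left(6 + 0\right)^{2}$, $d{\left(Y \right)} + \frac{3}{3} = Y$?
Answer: $\frac{1147810106881}{216225} \approx 5.3084 \cdot 10^{6}$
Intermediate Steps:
$d{\left(Y \right)} = -1 + Y$
$H = 36$ ($H = 6^{2} = 36$)
$l{\left(n \right)} = 2 n \left(4 - n\right)$ ($l{\left(n \right)} = \left(4 - n\right) 2 n = 2 n \left(4 - n\right)$)
$z = \frac{1}{465}$ ($z = \frac{-1 + 2}{465} = 1 \cdot \frac{1}{465} = \frac{1}{465} \approx 0.0021505$)
$\left(z + l{\left(H \right)}\right)^{2} = \left(\frac{1}{465} + 2 \cdot 36 \left(4 - 36\right)\right)^{2} = \left(\frac{1}{465} + 2 \cdot 36 \left(-32\right)\right)^{2} = \left(\frac{1}{465} - 2304\right)^{2} = \left(- \frac{1071359}{465}\right)^{2} = \frac{1147810106881}{216225}$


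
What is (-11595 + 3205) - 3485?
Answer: -11875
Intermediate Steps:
(-11595 + 3205) - 3485 = -8390 - 3485 = -11875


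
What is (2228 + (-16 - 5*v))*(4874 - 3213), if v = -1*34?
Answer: 3956502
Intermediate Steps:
v = -34
(2228 + (-16 - 5*v))*(4874 - 3213) = (2228 + (-16 - 5*(-34)))*(4874 - 3213) = (2228 + (-16 + 170))*1661 = (2228 + 154)*1661 = 2382*1661 = 3956502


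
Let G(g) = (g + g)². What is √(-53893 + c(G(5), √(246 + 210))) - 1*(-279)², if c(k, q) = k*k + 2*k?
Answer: -77841 + I*√43693 ≈ -77841.0 + 209.03*I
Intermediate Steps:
G(g) = 4*g² (G(g) = (2*g)² = 4*g²)
c(k, q) = k² + 2*k
√(-53893 + c(G(5), √(246 + 210))) - 1*(-279)² = √(-53893 + (4*5²)*(2 + 4*5²)) - 1*(-279)² = √(-53893 + (4*25)*(2 + 4*25)) - 1*77841 = √(-53893 + 100*(2 + 100)) - 77841 = √(-53893 + 100*102) - 77841 = √(-53893 + 10200) - 77841 = √(-43693) - 77841 = I*√43693 - 77841 = -77841 + I*√43693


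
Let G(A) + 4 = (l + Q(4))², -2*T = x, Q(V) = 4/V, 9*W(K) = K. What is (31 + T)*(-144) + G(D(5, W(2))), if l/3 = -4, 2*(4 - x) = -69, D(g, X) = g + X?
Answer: -1575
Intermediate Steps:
W(K) = K/9
D(g, X) = X + g
x = 77/2 (x = 4 - ½*(-69) = 4 + 69/2 = 77/2 ≈ 38.500)
T = -77/4 (T = -½*77/2 = -77/4 ≈ -19.250)
l = -12 (l = 3*(-4) = -12)
G(A) = 117 (G(A) = -4 + (-12 + 4/4)² = -4 + (-12 + 4*(¼))² = -4 + (-12 + 1)² = -4 + (-11)² = -4 + 121 = 117)
(31 + T)*(-144) + G(D(5, W(2))) = (31 - 77/4)*(-144) + 117 = (47/4)*(-144) + 117 = -1692 + 117 = -1575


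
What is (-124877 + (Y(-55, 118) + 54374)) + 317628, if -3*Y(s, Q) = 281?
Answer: 741094/3 ≈ 2.4703e+5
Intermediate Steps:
Y(s, Q) = -281/3 (Y(s, Q) = -⅓*281 = -281/3)
(-124877 + (Y(-55, 118) + 54374)) + 317628 = (-124877 + (-281/3 + 54374)) + 317628 = (-124877 + 162841/3) + 317628 = -211790/3 + 317628 = 741094/3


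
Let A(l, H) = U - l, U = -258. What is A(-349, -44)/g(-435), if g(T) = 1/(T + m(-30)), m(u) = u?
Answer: -42315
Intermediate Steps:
A(l, H) = -258 - l
g(T) = 1/(-30 + T) (g(T) = 1/(T - 30) = 1/(-30 + T))
A(-349, -44)/g(-435) = (-258 - 1*(-349))/(1/(-30 - 435)) = (-258 + 349)/(1/(-465)) = 91/(-1/465) = 91*(-465) = -42315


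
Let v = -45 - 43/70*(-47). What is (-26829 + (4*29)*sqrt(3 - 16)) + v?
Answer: -1879159/70 + 116*I*sqrt(13) ≈ -26845.0 + 418.24*I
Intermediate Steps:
v = -1129/70 (v = -45 - 43*1/70*(-47) = -45 - 43/70*(-47) = -45 + 2021/70 = -1129/70 ≈ -16.129)
(-26829 + (4*29)*sqrt(3 - 16)) + v = (-26829 + (4*29)*sqrt(3 - 16)) - 1129/70 = (-26829 + 116*sqrt(-13)) - 1129/70 = (-26829 + 116*(I*sqrt(13))) - 1129/70 = (-26829 + 116*I*sqrt(13)) - 1129/70 = -1879159/70 + 116*I*sqrt(13)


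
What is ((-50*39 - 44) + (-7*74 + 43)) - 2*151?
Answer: -2771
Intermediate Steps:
((-50*39 - 44) + (-7*74 + 43)) - 2*151 = ((-1950 - 44) + (-518 + 43)) - 302 = (-1994 - 475) - 302 = -2469 - 302 = -2771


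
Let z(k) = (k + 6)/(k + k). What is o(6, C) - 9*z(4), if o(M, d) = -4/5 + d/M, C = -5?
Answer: -773/60 ≈ -12.883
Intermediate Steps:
o(M, d) = -4/5 + d/M (o(M, d) = -4*1/5 + d/M = -4/5 + d/M)
z(k) = (6 + k)/(2*k) (z(k) = (6 + k)/((2*k)) = (6 + k)*(1/(2*k)) = (6 + k)/(2*k))
o(6, C) - 9*z(4) = (-4/5 - 5/6) - 9*(6 + 4)/(2*4) = (-4/5 - 5*1/6) - 9*10/(2*4) = (-4/5 - 5/6) - 9*5/4 = -49/30 - 45/4 = -773/60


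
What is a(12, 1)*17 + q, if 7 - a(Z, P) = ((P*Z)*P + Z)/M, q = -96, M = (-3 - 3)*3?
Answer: 137/3 ≈ 45.667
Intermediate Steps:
M = -18 (M = -6*3 = -18)
a(Z, P) = 7 + Z/18 + Z*P²/18 (a(Z, P) = 7 - ((P*Z)*P + Z)/(-18) = 7 - (Z*P² + Z)*(-1)/18 = 7 - (Z + Z*P²)*(-1)/18 = 7 - (-Z/18 - Z*P²/18) = 7 + (Z/18 + Z*P²/18) = 7 + Z/18 + Z*P²/18)
a(12, 1)*17 + q = (7 + (1/18)*12 + (1/18)*12*1²)*17 - 96 = (7 + ⅔ + (1/18)*12*1)*17 - 96 = (7 + ⅔ + ⅔)*17 - 96 = (25/3)*17 - 96 = 425/3 - 96 = 137/3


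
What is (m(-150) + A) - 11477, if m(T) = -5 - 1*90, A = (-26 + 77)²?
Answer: -8971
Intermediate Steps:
A = 2601 (A = 51² = 2601)
m(T) = -95 (m(T) = -5 - 90 = -95)
(m(-150) + A) - 11477 = (-95 + 2601) - 11477 = 2506 - 11477 = -8971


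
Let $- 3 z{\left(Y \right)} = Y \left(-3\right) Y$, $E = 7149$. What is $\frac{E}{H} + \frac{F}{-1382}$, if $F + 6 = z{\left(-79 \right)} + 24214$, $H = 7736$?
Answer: $- \frac{112836773}{5345576} \approx -21.108$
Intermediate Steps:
$z{\left(Y \right)} = Y^{2}$ ($z{\left(Y \right)} = - \frac{Y \left(-3\right) Y}{3} = - \frac{- 3 Y Y}{3} = - \frac{\left(-3\right) Y^{2}}{3} = Y^{2}$)
$F = 30449$ ($F = -6 + \left(\left(-79\right)^{2} + 24214\right) = -6 + \left(6241 + 24214\right) = -6 + 30455 = 30449$)
$\frac{E}{H} + \frac{F}{-1382} = \frac{7149}{7736} + \frac{30449}{-1382} = 7149 \cdot \frac{1}{7736} + 30449 \left(- \frac{1}{1382}\right) = \frac{7149}{7736} - \frac{30449}{1382} = - \frac{112836773}{5345576}$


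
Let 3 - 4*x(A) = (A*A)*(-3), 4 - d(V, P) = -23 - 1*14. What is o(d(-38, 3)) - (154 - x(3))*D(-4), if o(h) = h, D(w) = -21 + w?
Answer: 7407/2 ≈ 3703.5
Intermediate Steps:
d(V, P) = 41 (d(V, P) = 4 - (-23 - 1*14) = 4 - (-23 - 14) = 4 - 1*(-37) = 4 + 37 = 41)
x(A) = ¾ + 3*A²/4 (x(A) = ¾ - A*A*(-3)/4 = ¾ - A²*(-3)/4 = ¾ - (-3)*A²/4 = ¾ + 3*A²/4)
o(d(-38, 3)) - (154 - x(3))*D(-4) = 41 - (154 - (¾ + (¾)*3²))*(-21 - 4) = 41 - (154 - (¾ + (¾)*9))*(-25) = 41 - (154 - (¾ + 27/4))*(-25) = 41 - (154 - 1*15/2)*(-25) = 41 - (154 - 15/2)*(-25) = 41 - 293*(-25)/2 = 41 - 1*(-7325/2) = 41 + 7325/2 = 7407/2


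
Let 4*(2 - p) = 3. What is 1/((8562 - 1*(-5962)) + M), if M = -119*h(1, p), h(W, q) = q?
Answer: 4/57501 ≈ 6.9564e-5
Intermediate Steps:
p = 5/4 (p = 2 - ¼*3 = 2 - ¾ = 5/4 ≈ 1.2500)
M = -595/4 (M = -119*5/4 = -595/4 ≈ -148.75)
1/((8562 - 1*(-5962)) + M) = 1/((8562 - 1*(-5962)) - 595/4) = 1/((8562 + 5962) - 595/4) = 1/(14524 - 595/4) = 1/(57501/4) = 4/57501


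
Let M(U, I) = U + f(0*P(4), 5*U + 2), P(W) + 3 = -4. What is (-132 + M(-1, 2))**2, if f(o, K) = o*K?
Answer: 17689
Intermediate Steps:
P(W) = -7 (P(W) = -3 - 4 = -7)
f(o, K) = K*o
M(U, I) = U (M(U, I) = U + (5*U + 2)*(0*(-7)) = U + (2 + 5*U)*0 = U + 0 = U)
(-132 + M(-1, 2))**2 = (-132 - 1)**2 = (-133)**2 = 17689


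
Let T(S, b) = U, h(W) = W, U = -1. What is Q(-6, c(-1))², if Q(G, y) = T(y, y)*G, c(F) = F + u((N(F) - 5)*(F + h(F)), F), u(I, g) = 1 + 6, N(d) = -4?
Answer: 36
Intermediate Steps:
T(S, b) = -1
u(I, g) = 7
c(F) = 7 + F (c(F) = F + 7 = 7 + F)
Q(G, y) = -G
Q(-6, c(-1))² = (-1*(-6))² = 6² = 36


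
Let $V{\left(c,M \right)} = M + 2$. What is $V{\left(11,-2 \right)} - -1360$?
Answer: $1360$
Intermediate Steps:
$V{\left(c,M \right)} = 2 + M$
$V{\left(11,-2 \right)} - -1360 = \left(2 - 2\right) - -1360 = 0 + 1360 = 1360$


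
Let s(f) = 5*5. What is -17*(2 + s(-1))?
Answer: -459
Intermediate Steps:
s(f) = 25
-17*(2 + s(-1)) = -17*(2 + 25) = -17*27 = -459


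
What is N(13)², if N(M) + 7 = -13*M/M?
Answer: 400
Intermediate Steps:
N(M) = -20 (N(M) = -7 - 13*M/M = -7 - 13*1 = -7 - 13 = -20)
N(13)² = (-20)² = 400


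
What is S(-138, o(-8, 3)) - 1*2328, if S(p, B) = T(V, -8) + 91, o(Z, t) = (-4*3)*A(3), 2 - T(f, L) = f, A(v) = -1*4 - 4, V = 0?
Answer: -2235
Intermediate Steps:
A(v) = -8 (A(v) = -4 - 4 = -8)
T(f, L) = 2 - f
o(Z, t) = 96 (o(Z, t) = -4*3*(-8) = -12*(-8) = 96)
S(p, B) = 93 (S(p, B) = (2 - 1*0) + 91 = (2 + 0) + 91 = 2 + 91 = 93)
S(-138, o(-8, 3)) - 1*2328 = 93 - 1*2328 = 93 - 2328 = -2235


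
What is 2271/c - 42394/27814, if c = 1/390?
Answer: 12317269633/13907 ≈ 8.8569e+5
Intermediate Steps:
c = 1/390 ≈ 0.0025641
2271/c - 42394/27814 = 2271/(1/390) - 42394/27814 = 2271*390 - 42394*1/27814 = 885690 - 21197/13907 = 12317269633/13907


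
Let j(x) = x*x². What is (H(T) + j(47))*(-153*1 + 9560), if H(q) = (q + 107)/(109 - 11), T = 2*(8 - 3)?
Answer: 95714070797/98 ≈ 9.7667e+8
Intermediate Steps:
T = 10 (T = 2*5 = 10)
H(q) = 107/98 + q/98 (H(q) = (107 + q)/98 = (107 + q)*(1/98) = 107/98 + q/98)
j(x) = x³
(H(T) + j(47))*(-153*1 + 9560) = ((107/98 + (1/98)*10) + 47³)*(-153*1 + 9560) = ((107/98 + 5/49) + 103823)*(-153 + 9560) = (117/98 + 103823)*9407 = (10174771/98)*9407 = 95714070797/98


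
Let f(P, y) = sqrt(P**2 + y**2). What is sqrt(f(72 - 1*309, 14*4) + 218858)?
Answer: sqrt(218858 + sqrt(59305)) ≈ 468.08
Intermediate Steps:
sqrt(f(72 - 1*309, 14*4) + 218858) = sqrt(sqrt((72 - 1*309)**2 + (14*4)**2) + 218858) = sqrt(sqrt((72 - 309)**2 + 56**2) + 218858) = sqrt(sqrt((-237)**2 + 3136) + 218858) = sqrt(sqrt(56169 + 3136) + 218858) = sqrt(sqrt(59305) + 218858) = sqrt(218858 + sqrt(59305))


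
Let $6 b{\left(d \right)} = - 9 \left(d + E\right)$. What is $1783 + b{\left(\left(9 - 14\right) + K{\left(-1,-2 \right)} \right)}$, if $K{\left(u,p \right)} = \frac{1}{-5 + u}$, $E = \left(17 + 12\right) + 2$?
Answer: $\frac{6977}{4} \approx 1744.3$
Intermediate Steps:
$E = 31$ ($E = 29 + 2 = 31$)
$b{\left(d \right)} = - \frac{93}{2} - \frac{3 d}{2}$ ($b{\left(d \right)} = \frac{\left(-9\right) \left(d + 31\right)}{6} = \frac{\left(-9\right) \left(31 + d\right)}{6} = \frac{-279 - 9 d}{6} = - \frac{93}{2} - \frac{3 d}{2}$)
$1783 + b{\left(\left(9 - 14\right) + K{\left(-1,-2 \right)} \right)} = 1783 - \left(\frac{93}{2} + \frac{3 \left(\left(9 - 14\right) + \frac{1}{-5 - 1}\right)}{2}\right) = 1783 - \left(\frac{93}{2} + \frac{3 \left(-5 + \frac{1}{-6}\right)}{2}\right) = 1783 - \left(\frac{93}{2} + \frac{3 \left(-5 - \frac{1}{6}\right)}{2}\right) = 1783 - \frac{155}{4} = \frac{6977}{4}$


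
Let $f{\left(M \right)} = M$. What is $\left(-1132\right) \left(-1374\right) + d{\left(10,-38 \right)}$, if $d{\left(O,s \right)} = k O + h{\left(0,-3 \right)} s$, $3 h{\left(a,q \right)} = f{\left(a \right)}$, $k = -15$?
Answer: $1555218$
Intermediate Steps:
$h{\left(a,q \right)} = \frac{a}{3}$
$d{\left(O,s \right)} = - 15 O$ ($d{\left(O,s \right)} = - 15 O + \frac{1}{3} \cdot 0 s = - 15 O + 0 s = - 15 O + 0 = - 15 O$)
$\left(-1132\right) \left(-1374\right) + d{\left(10,-38 \right)} = \left(-1132\right) \left(-1374\right) - 150 = 1555368 - 150 = 1555218$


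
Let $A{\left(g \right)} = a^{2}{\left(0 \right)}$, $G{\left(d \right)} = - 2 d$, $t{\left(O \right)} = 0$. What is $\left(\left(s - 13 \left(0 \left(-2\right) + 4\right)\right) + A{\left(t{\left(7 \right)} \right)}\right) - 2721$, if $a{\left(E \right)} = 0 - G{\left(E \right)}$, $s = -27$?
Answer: $-2800$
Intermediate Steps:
$a{\left(E \right)} = 2 E$ ($a{\left(E \right)} = 0 - - 2 E = 0 + 2 E = 2 E$)
$A{\left(g \right)} = 0$ ($A{\left(g \right)} = \left(2 \cdot 0\right)^{2} = 0^{2} = 0$)
$\left(\left(s - 13 \left(0 \left(-2\right) + 4\right)\right) + A{\left(t{\left(7 \right)} \right)}\right) - 2721 = \left(\left(-27 - 13 \left(0 \left(-2\right) + 4\right)\right) + 0\right) - 2721 = \left(\left(-27 - 13 \left(0 + 4\right)\right) + 0\right) - 2721 = \left(\left(-27 - 52\right) + 0\right) - 2721 = \left(-79 + 0\right) - 2721 = -79 - 2721 = -2800$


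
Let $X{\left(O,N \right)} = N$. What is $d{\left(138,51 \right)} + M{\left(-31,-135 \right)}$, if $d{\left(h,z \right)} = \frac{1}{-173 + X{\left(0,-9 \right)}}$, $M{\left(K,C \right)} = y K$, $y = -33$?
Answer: $\frac{186185}{182} \approx 1023.0$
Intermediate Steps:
$M{\left(K,C \right)} = - 33 K$
$d{\left(h,z \right)} = - \frac{1}{182}$ ($d{\left(h,z \right)} = \frac{1}{-173 - 9} = \frac{1}{-182} = - \frac{1}{182}$)
$d{\left(138,51 \right)} + M{\left(-31,-135 \right)} = - \frac{1}{182} - -1023 = - \frac{1}{182} + 1023 = \frac{186185}{182}$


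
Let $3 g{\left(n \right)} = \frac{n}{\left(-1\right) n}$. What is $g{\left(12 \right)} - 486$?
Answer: $- \frac{1459}{3} \approx -486.33$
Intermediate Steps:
$g{\left(n \right)} = - \frac{1}{3}$ ($g{\left(n \right)} = \frac{n \frac{1}{\left(-1\right) n}}{3} = \frac{n \left(- \frac{1}{n}\right)}{3} = \frac{1}{3} \left(-1\right) = - \frac{1}{3}$)
$g{\left(12 \right)} - 486 = - \frac{1}{3} - 486 = - \frac{1459}{3}$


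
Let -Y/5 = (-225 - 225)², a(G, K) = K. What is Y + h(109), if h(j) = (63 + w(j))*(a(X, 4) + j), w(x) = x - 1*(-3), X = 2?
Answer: -992725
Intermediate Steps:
w(x) = 3 + x (w(x) = x + 3 = 3 + x)
Y = -1012500 (Y = -5*(-225 - 225)² = -5*(-450)² = -5*202500 = -1012500)
h(j) = (4 + j)*(66 + j) (h(j) = (63 + (3 + j))*(4 + j) = (66 + j)*(4 + j) = (4 + j)*(66 + j))
Y + h(109) = -1012500 + (264 + 109² + 70*109) = -1012500 + (264 + 11881 + 7630) = -1012500 + 19775 = -992725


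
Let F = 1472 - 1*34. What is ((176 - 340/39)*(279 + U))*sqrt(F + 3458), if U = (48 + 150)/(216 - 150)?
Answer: 7359072*sqrt(34)/13 ≈ 3.3008e+6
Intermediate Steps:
F = 1438 (F = 1472 - 34 = 1438)
U = 3 (U = 198/66 = 198*(1/66) = 3)
((176 - 340/39)*(279 + U))*sqrt(F + 3458) = ((176 - 340/39)*(279 + 3))*sqrt(1438 + 3458) = ((176 - 340*1/39)*282)*sqrt(4896) = ((176 - 340/39)*282)*(12*sqrt(34)) = ((6524/39)*282)*(12*sqrt(34)) = 613256*(12*sqrt(34))/13 = 7359072*sqrt(34)/13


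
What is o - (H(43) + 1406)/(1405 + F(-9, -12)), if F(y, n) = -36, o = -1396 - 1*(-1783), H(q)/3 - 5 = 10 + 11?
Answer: 528319/1369 ≈ 385.92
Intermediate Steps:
H(q) = 78 (H(q) = 15 + 3*(10 + 11) = 15 + 3*21 = 15 + 63 = 78)
o = 387 (o = -1396 + 1783 = 387)
o - (H(43) + 1406)/(1405 + F(-9, -12)) = 387 - (78 + 1406)/(1405 - 36) = 387 - 1484/1369 = 528319/1369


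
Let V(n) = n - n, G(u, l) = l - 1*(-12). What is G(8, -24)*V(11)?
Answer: 0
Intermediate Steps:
G(u, l) = 12 + l (G(u, l) = l + 12 = 12 + l)
V(n) = 0
G(8, -24)*V(11) = (12 - 24)*0 = -12*0 = 0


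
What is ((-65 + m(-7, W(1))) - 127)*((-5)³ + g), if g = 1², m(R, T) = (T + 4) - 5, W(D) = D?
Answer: 23808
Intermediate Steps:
m(R, T) = -1 + T (m(R, T) = (4 + T) - 5 = -1 + T)
g = 1
((-65 + m(-7, W(1))) - 127)*((-5)³ + g) = ((-65 + (-1 + 1)) - 127)*((-5)³ + 1) = ((-65 + 0) - 127)*(-125 + 1) = (-65 - 127)*(-124) = -192*(-124) = 23808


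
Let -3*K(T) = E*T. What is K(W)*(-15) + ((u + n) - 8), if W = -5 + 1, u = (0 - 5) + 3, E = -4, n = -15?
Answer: 55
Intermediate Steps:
u = -2 (u = -5 + 3 = -2)
W = -4
K(T) = 4*T/3 (K(T) = -(-4)*T/3 = 4*T/3)
K(W)*(-15) + ((u + n) - 8) = ((4/3)*(-4))*(-15) + ((-2 - 15) - 8) = -16/3*(-15) + (-17 - 8) = 80 - 25 = 55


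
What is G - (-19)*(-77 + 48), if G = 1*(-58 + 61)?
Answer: -548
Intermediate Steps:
G = 3 (G = 1*3 = 3)
G - (-19)*(-77 + 48) = 3 - (-19)*(-77 + 48) = 3 - (-19)*(-29) = 3 - 1*551 = 3 - 551 = -548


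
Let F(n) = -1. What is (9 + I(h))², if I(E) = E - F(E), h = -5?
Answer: 25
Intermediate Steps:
I(E) = 1 + E (I(E) = E - 1*(-1) = E + 1 = 1 + E)
(9 + I(h))² = (9 + (1 - 5))² = (9 - 4)² = 5² = 25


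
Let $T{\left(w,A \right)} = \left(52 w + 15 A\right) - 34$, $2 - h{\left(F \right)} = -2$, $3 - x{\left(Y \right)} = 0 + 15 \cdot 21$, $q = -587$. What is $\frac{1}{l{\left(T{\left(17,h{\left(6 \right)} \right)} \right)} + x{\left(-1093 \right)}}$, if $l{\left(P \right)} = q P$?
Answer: $- \frac{1}{534482} \approx -1.871 \cdot 10^{-6}$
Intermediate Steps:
$x{\left(Y \right)} = -312$ ($x{\left(Y \right)} = 3 - \left(0 + 15 \cdot 21\right) = 3 - \left(0 + 315\right) = 3 - 315 = -312$)
$h{\left(F \right)} = 4$ ($h{\left(F \right)} = 2 - -2 = 2 + 2 = 4$)
$T{\left(w,A \right)} = -34 + 15 A + 52 w$ ($T{\left(w,A \right)} = \left(15 A + 52 w\right) - 34 = -34 + 15 A + 52 w$)
$l{\left(P \right)} = - 587 P$
$\frac{1}{l{\left(T{\left(17,h{\left(6 \right)} \right)} \right)} + x{\left(-1093 \right)}} = \frac{1}{- 587 \left(-34 + 15 \cdot 4 + 52 \cdot 17\right) - 312} = \frac{1}{- 587 \left(-34 + 60 + 884\right) - 312} = \frac{1}{\left(-587\right) 910 - 312} = \frac{1}{-534170 - 312} = \frac{1}{-534482} = - \frac{1}{534482}$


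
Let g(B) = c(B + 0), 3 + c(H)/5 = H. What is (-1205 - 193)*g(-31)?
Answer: 237660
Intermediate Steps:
c(H) = -15 + 5*H
g(B) = -15 + 5*B (g(B) = -15 + 5*(B + 0) = -15 + 5*B)
(-1205 - 193)*g(-31) = (-1205 - 193)*(-15 + 5*(-31)) = -1398*(-15 - 155) = -1398*(-170) = 237660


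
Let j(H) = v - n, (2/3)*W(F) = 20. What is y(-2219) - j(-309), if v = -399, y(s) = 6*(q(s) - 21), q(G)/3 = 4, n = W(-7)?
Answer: 375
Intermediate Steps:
W(F) = 30 (W(F) = (3/2)*20 = 30)
n = 30
q(G) = 12 (q(G) = 3*4 = 12)
y(s) = -54 (y(s) = 6*(12 - 21) = 6*(-9) = -54)
j(H) = -429 (j(H) = -399 - 1*30 = -399 - 30 = -429)
y(-2219) - j(-309) = -54 - 1*(-429) = -54 + 429 = 375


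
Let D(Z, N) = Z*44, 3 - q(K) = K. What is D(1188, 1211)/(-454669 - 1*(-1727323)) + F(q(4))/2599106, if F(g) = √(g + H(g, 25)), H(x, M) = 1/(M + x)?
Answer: 2904/70703 + I*√138/31189272 ≈ 0.041073 + 3.7665e-7*I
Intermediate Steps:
q(K) = 3 - K
F(g) = √(g + 1/(25 + g))
D(Z, N) = 44*Z
D(1188, 1211)/(-454669 - 1*(-1727323)) + F(q(4))/2599106 = (44*1188)/(-454669 - 1*(-1727323)) + √((1 + (3 - 1*4)*(25 + (3 - 1*4)))/(25 + (3 - 1*4)))/2599106 = 52272/(-454669 + 1727323) + √((1 + (3 - 4)*(25 + (3 - 4)))/(25 + (3 - 4)))*(1/2599106) = 52272/1272654 + √((1 - (25 - 1))/(25 - 1))*(1/2599106) = 52272*(1/1272654) + √((1 - 1*24)/24)*(1/2599106) = 2904/70703 + √((1 - 24)/24)*(1/2599106) = 2904/70703 + √((1/24)*(-23))*(1/2599106) = 2904/70703 + √(-23/24)*(1/2599106) = 2904/70703 + (I*√138/12)*(1/2599106) = 2904/70703 + I*√138/31189272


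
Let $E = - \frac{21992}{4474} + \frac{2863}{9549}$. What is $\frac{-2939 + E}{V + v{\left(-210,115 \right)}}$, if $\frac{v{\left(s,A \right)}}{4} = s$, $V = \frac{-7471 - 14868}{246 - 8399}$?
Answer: $\frac{512651731869140}{145814823699453} \approx 3.5158$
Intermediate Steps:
$V = \frac{22339}{8153}$ ($V = - \frac{22339}{246 - 8399} = - \frac{22339}{-8153} = \left(-22339\right) \left(- \frac{1}{8153}\right) = \frac{22339}{8153} \approx 2.74$)
$v{\left(s,A \right)} = 4 s$
$E = - \frac{98596273}{21361113}$ ($E = \left(-21992\right) \frac{1}{4474} + 2863 \cdot \frac{1}{9549} = - \frac{10996}{2237} + \frac{2863}{9549} = - \frac{98596273}{21361113} \approx -4.6157$)
$\frac{-2939 + E}{V + v{\left(-210,115 \right)}} = \frac{-2939 - \frac{98596273}{21361113}}{\frac{22339}{8153} + 4 \left(-210\right)} = - \frac{62878907380}{21361113 \left(\frac{22339}{8153} - 840\right)} = - \frac{62878907380}{21361113 \left(- \frac{6826181}{8153}\right)} = \left(- \frac{62878907380}{21361113}\right) \left(- \frac{8153}{6826181}\right) = \frac{512651731869140}{145814823699453}$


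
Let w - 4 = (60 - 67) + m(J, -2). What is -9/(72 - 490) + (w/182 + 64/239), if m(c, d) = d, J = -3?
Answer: 1190209/4545541 ≈ 0.26184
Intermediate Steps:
w = -5 (w = 4 + ((60 - 67) - 2) = 4 + (-7 - 2) = 4 - 9 = -5)
-9/(72 - 490) + (w/182 + 64/239) = -9/(72 - 490) + (-5/182 + 64/239) = -9/(-418) + (-5*1/182 + 64*(1/239)) = -9*(-1/418) + (-5/182 + 64/239) = 9/418 + 10453/43498 = 1190209/4545541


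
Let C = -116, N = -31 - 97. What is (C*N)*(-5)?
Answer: -74240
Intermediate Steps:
N = -128
(C*N)*(-5) = -116*(-128)*(-5) = 14848*(-5) = -74240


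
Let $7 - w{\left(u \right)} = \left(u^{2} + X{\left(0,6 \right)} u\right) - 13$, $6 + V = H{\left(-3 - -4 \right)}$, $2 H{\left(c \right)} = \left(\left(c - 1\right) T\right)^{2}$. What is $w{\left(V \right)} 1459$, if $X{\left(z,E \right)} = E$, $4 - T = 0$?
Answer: $29180$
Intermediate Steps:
$T = 4$ ($T = 4 - 0 = 4 + 0 = 4$)
$H{\left(c \right)} = \frac{\left(-4 + 4 c\right)^{2}}{2}$ ($H{\left(c \right)} = \frac{\left(\left(c - 1\right) 4\right)^{2}}{2} = \frac{\left(\left(-1 + c\right) 4\right)^{2}}{2} = \frac{\left(-4 + 4 c\right)^{2}}{2}$)
$V = -6$ ($V = -6 + 8 \left(-1 - -1\right)^{2} = -6 + 8 \left(-1 + \left(-3 + 4\right)\right)^{2} = -6 + 8 \left(-1 + 1\right)^{2} = -6 + 8 \cdot 0^{2} = -6 + 8 \cdot 0 = -6 + 0 = -6$)
$w{\left(u \right)} = 20 - u^{2} - 6 u$ ($w{\left(u \right)} = 7 - \left(\left(u^{2} + 6 u\right) - 13\right) = 7 - \left(-13 + u^{2} + 6 u\right) = 20 - u^{2} - 6 u$)
$w{\left(V \right)} 1459 = \left(20 - \left(-6\right)^{2} - -36\right) 1459 = \left(20 - 36 + 36\right) 1459 = 20 \cdot 1459 = 29180$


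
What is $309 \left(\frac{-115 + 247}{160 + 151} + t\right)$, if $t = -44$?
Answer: $- \frac{4187568}{311} \approx -13465.0$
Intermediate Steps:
$309 \left(\frac{-115 + 247}{160 + 151} + t\right) = 309 \left(\frac{-115 + 247}{160 + 151} - 44\right) = 309 \left(\frac{132}{311} - 44\right) = 309 \left(- \frac{13552}{311}\right) = - \frac{4187568}{311}$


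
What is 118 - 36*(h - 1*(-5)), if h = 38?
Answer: -1430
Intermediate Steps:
118 - 36*(h - 1*(-5)) = 118 - 36*(38 - 1*(-5)) = 118 - 36*(38 + 5) = 118 - 36*43 = 118 - 1548 = -1430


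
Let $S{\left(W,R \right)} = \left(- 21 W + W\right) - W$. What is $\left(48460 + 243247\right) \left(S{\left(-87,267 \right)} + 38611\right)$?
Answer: $11796047666$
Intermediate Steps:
$S{\left(W,R \right)} = - 21 W$ ($S{\left(W,R \right)} = - 20 W - W = - 21 W$)
$\left(48460 + 243247\right) \left(S{\left(-87,267 \right)} + 38611\right) = \left(48460 + 243247\right) \left(\left(-21\right) \left(-87\right) + 38611\right) = 291707 \left(1827 + 38611\right) = 291707 \cdot 40438 = 11796047666$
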